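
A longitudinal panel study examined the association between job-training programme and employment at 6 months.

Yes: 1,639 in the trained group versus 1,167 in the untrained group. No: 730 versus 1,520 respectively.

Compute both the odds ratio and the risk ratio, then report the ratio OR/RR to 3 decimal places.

1.836

From the description: a = 1639, b = 730, c = 1167, d = 1520.
OR = (1639·1520)/(730·1167) = 2491280/851910 = 2.92435
Risk in exposed = 1639/2369 = 0.69185; risk in unexposed = 1167/2687 = 0.43431; RR = 1.59298
OR/RR = 2.92435 / 1.59298 = 1.83577
The outcome is not rare, so the OR lies further from 1 than the RR.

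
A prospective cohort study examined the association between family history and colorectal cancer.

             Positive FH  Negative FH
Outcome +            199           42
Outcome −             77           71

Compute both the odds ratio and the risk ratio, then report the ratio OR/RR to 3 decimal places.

2.252

Reading the table with exposure as columns: a = 199 (Positive FH, case), b = 77 (Positive FH, non-case), c = 42 (Negative FH, case), d = 71.
OR = (199·71)/(77·42) = 14129/3234 = 4.36889
Risk in exposed = 199/276 = 0.72101; risk in unexposed = 42/113 = 0.37168; RR = 1.93987
OR/RR = 4.36889 / 1.93987 = 2.25215
The outcome is not rare, so the OR lies further from 1 than the RR.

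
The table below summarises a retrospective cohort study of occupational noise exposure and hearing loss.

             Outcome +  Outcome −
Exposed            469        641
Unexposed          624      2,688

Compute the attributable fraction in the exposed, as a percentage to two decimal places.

Cells: a = 469, b = 641, c = 624, d = 2688.
Risk in exposed = 469/1110 = 0.42252; risk in unexposed = 624/3312 = 0.18841.
RR = 0.42252/0.18841 = 2.24262
AR% = (RR − 1)/RR × 100 = (2.24262 − 1)/2.24262 × 100 = 55.4093%

55.41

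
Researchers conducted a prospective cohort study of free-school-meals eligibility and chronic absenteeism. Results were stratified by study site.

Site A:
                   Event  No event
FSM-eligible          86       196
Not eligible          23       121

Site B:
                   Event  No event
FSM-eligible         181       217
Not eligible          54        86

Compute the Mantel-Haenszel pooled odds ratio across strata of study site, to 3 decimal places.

OR_MH = Σ(aᵢdᵢ/nᵢ) / Σ(bᵢcᵢ/nᵢ), where nᵢ is the stratum total.
Stratum 1 (Site A): n = 426; a·d/n = 86·121/426 = 24.4272; b·c/n = 196·23/426 = 10.5822
Stratum 2 (Site B): n = 538; a·d/n = 181·86/538 = 28.9331; b·c/n = 217·54/538 = 21.7807
OR_MH = (24.4272 + 28.9331) / (10.5822 + 21.7807) = 53.3603 / 32.3628 = 1.64881

1.649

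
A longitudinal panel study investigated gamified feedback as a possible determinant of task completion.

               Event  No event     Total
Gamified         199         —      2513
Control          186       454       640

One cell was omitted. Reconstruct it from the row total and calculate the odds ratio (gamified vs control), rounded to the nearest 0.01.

The missing cell is in the exposed row: 2513 − 199 = 2314.
So a = 199, b = 2314, c = 186, d = 454.
OR = (a·d)/(b·c) = (199 × 454) / (2314 × 186) = 90346 / 430404 = 0.20991

0.21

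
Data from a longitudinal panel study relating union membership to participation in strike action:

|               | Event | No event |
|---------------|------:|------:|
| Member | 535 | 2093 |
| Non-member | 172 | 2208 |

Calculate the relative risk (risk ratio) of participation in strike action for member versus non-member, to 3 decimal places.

Cells: a = 535, b = 2093, c = 172, d = 2208.
Risk in exposed = 535/2628 = 0.20358; risk in unexposed = 172/2380 = 0.07227.
RR = 0.20358 / 0.07227 = 2.81694
The risk among the exposed is 2.82 times that among the unexposed.

2.817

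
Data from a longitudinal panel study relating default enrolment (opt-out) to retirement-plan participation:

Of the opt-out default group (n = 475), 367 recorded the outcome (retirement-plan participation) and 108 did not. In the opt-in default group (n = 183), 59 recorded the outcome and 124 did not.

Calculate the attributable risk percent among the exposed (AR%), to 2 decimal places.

58.27

From the description: a = 367, b = 108, c = 59, d = 124.
Risk in exposed = 367/475 = 0.77263; risk in unexposed = 59/183 = 0.32240.
RR = 0.77263/0.32240 = 2.39647
AR% = (RR − 1)/RR × 100 = (2.39647 − 1)/2.39647 × 100 = 58.2719%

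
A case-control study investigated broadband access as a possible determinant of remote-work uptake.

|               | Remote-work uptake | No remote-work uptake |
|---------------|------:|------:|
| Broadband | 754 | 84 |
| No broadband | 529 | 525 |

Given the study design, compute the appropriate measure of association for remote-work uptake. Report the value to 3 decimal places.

8.908

Cells: a = 754, b = 84, c = 529, d = 525.
This is a case-control study: participants were sampled on outcome status, so risks in the source population cannot be estimated directly — relative risk is not valid here. The odds ratio is the appropriate measure.
OR = (a·d)/(b·c) = (754 × 525) / (84 × 529) = 395850 / 44436 = 8.90832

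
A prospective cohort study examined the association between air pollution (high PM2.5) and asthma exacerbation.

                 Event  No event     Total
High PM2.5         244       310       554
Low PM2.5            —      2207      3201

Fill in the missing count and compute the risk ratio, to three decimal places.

1.418

The missing cell is in the unexposed row: 3201 − 2207 = 994.
So a = 244, b = 310, c = 994, d = 2207.
RR = [a/(a+b)] / [c/(c+d)] = (244/554) / (994/3201) = 0.44043/0.31053 = 1.41834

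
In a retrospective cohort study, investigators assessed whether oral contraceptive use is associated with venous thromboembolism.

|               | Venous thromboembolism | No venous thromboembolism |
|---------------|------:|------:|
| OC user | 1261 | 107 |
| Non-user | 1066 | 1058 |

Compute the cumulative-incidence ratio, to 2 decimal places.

1.84

Cells: a = 1261, b = 107, c = 1066, d = 1058.
Risk in exposed = 1261/1368 = 0.92178; risk in unexposed = 1066/2124 = 0.50188.
RR = 0.92178 / 0.50188 = 1.83665
The risk among the exposed is 1.84 times that among the unexposed.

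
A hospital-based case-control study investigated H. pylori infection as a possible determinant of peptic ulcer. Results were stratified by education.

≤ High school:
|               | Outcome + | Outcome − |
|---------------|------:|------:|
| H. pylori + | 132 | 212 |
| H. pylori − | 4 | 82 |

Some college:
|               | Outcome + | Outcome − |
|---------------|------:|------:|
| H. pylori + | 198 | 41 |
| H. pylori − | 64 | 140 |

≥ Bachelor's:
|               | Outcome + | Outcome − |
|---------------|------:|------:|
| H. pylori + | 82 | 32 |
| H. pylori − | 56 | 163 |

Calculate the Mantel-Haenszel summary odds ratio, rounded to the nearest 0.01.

OR_MH = Σ(aᵢdᵢ/nᵢ) / Σ(bᵢcᵢ/nᵢ), where nᵢ is the stratum total.
Stratum 1 (≤ High school): n = 430; a·d/n = 132·82/430 = 25.1721; b·c/n = 212·4/430 = 1.9721
Stratum 2 (Some college): n = 443; a·d/n = 198·140/443 = 62.5734; b·c/n = 41·64/443 = 5.9233
Stratum 3 (≥ Bachelor's): n = 333; a·d/n = 82·163/333 = 40.1381; b·c/n = 32·56/333 = 5.3814
OR_MH = (25.1721 + 62.5734 + 40.1381) / (1.9721 + 5.9233 + 5.3814) = 127.8836 / 13.2767 = 9.63216

9.63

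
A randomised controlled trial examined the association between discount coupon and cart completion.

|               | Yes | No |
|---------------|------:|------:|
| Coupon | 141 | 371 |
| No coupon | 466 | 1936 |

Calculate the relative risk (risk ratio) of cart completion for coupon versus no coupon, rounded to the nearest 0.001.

Cells: a = 141, b = 371, c = 466, d = 1936.
Risk in exposed = 141/512 = 0.27539; risk in unexposed = 466/2402 = 0.19400.
RR = 0.27539 / 0.19400 = 1.41950
The risk among the exposed is 1.42 times that among the unexposed.

1.420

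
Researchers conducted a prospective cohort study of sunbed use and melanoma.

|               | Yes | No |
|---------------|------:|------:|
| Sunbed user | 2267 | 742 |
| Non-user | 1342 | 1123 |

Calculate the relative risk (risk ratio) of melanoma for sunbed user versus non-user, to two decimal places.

1.38

Cells: a = 2267, b = 742, c = 1342, d = 1123.
Risk in exposed = 2267/3009 = 0.75341; risk in unexposed = 1342/2465 = 0.54442.
RR = 0.75341 / 0.54442 = 1.38387
The risk among the exposed is 1.38 times that among the unexposed.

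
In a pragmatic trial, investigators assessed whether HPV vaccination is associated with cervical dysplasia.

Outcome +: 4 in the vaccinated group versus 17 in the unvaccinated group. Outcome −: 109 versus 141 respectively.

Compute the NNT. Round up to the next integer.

14

Risk in treated group = 4/113 = 0.03540; risk in control = 17/158 = 0.10759.
Absolute risk reduction = 0.10759 − 0.03540 = 0.07220
NNT = 1 / ARR = 1 / 0.07220 = 13.851 → round up → 14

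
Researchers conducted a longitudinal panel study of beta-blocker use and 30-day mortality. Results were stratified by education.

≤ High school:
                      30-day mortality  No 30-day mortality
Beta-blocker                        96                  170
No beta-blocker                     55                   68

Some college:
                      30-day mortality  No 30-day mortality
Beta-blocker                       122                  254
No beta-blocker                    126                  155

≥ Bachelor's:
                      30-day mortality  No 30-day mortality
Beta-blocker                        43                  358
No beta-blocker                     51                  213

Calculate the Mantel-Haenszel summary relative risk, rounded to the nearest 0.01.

0.71

RR_MH = Σ(aᵢ·n₀ᵢ/nᵢ) / Σ(cᵢ·n₁ᵢ/nᵢ), with n₁ᵢ = aᵢ+bᵢ (exposed), n₀ᵢ = cᵢ+dᵢ (unexposed), nᵢ = n₁ᵢ+n₀ᵢ.
Stratum 1 (≤ High school): n₁ = 266, n₀ = 123, n = 389; a·n₀/n = 96·123/389 = 30.3548; c·n₁/n = 55·266/389 = 37.6093
Stratum 2 (Some college): n₁ = 376, n₀ = 281, n = 657; a·n₀/n = 122·281/657 = 52.1796; c·n₁/n = 126·376/657 = 72.1096
Stratum 3 (≥ Bachelor's): n₁ = 401, n₀ = 264, n = 665; a·n₀/n = 43·264/665 = 17.0707; c·n₁/n = 51·401/665 = 30.7534
RR_MH = (30.3548 + 52.1796 + 17.0707) / (37.6093 + 72.1096 + 30.7534) = 99.6050 / 140.4722 = 0.70907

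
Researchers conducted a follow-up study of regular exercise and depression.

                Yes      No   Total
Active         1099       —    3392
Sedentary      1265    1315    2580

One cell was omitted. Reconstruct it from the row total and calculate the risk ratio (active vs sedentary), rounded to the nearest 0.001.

The missing cell is in the exposed row: 3392 − 1099 = 2293.
So a = 1099, b = 2293, c = 1265, d = 1315.
RR = [a/(a+b)] / [c/(c+d)] = (1099/3392) / (1265/2580) = 0.32400/0.49031 = 0.66080

0.661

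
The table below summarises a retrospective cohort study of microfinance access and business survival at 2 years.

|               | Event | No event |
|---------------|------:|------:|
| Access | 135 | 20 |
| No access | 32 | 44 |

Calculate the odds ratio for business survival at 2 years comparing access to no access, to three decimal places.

9.281

Cells: a = 135, b = 20, c = 32, d = 44.
OR = (a·d)/(b·c) = (135 × 44) / (20 × 32) = 5940 / 640 = 9.28125
The odds of business survival at 2 years are about 9.28 times as high in the access group.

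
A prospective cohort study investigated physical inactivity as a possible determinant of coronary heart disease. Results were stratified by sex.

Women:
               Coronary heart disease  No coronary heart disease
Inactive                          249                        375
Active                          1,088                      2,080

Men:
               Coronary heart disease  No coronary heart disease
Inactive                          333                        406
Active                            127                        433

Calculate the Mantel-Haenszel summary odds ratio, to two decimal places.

1.68

OR_MH = Σ(aᵢdᵢ/nᵢ) / Σ(bᵢcᵢ/nᵢ), where nᵢ is the stratum total.
Stratum 1 (Women): n = 3792; a·d/n = 249·2080/3792 = 136.5823; b·c/n = 375·1088/3792 = 107.5949
Stratum 2 (Men): n = 1299; a·d/n = 333·433/1299 = 111.0000; b·c/n = 406·127/1299 = 39.6936
OR_MH = (136.5823 + 111.0000) / (107.5949 + 39.6936) = 247.5823 / 147.2885 = 1.68093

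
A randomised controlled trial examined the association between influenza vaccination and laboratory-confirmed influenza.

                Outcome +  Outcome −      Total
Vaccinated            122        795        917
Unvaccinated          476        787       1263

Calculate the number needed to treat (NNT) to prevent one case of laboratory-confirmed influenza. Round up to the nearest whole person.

Risk in treated group = 122/917 = 0.13304; risk in control = 476/1263 = 0.37688.
Absolute risk reduction = 0.37688 − 0.13304 = 0.24384
NNT = 1 / ARR = 1 / 0.24384 = 4.101 → round up → 5

5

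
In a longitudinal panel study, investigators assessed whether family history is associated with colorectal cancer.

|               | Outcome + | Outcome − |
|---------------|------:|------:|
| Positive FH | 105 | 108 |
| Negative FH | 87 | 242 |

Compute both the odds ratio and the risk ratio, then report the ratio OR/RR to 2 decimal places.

Cells: a = 105, b = 108, c = 87, d = 242.
OR = (105·242)/(108·87) = 25410/9396 = 2.70434
Risk in exposed = 105/213 = 0.49296; risk in unexposed = 87/329 = 0.26444; RR = 1.86417
OR/RR = 2.70434 / 1.86417 = 1.45069
The outcome is not rare, so the OR lies further from 1 than the RR.

1.45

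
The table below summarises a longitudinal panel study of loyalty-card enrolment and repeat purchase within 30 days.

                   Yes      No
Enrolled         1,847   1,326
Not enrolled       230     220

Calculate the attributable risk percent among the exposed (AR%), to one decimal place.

Cells: a = 1847, b = 1326, c = 230, d = 220.
Risk in exposed = 1847/3173 = 0.58210; risk in unexposed = 230/450 = 0.51111.
RR = 0.58210/0.51111 = 1.13889
AR% = (RR − 1)/RR × 100 = (1.13889 − 1)/1.13889 × 100 = 12.1952%

12.2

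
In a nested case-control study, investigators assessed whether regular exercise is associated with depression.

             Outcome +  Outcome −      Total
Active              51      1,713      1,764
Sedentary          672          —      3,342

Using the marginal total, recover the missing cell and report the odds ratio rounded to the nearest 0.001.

The missing cell is in the unexposed row: 3342 − 672 = 2670.
So a = 51, b = 1713, c = 672, d = 2670.
OR = (a·d)/(b·c) = (51 × 2670) / (1713 × 672) = 136170 / 1151136 = 0.11829

0.118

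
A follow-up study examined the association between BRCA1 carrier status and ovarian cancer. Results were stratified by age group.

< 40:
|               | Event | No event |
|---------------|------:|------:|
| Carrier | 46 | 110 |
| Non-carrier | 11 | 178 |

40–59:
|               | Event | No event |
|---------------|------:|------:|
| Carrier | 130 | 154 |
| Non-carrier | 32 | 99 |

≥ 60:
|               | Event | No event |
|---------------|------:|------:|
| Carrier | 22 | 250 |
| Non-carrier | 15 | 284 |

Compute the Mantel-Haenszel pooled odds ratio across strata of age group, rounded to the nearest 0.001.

2.993

OR_MH = Σ(aᵢdᵢ/nᵢ) / Σ(bᵢcᵢ/nᵢ), where nᵢ is the stratum total.
Stratum 1 (< 40): n = 345; a·d/n = 46·178/345 = 23.7333; b·c/n = 110·11/345 = 3.5072
Stratum 2 (40–59): n = 415; a·d/n = 130·99/415 = 31.0120; b·c/n = 154·32/415 = 11.8747
Stratum 3 (≥ 60): n = 571; a·d/n = 22·284/571 = 10.9422; b·c/n = 250·15/571 = 6.5674
OR_MH = (23.7333 + 31.0120 + 10.9422) / (3.5072 + 11.8747 + 6.5674) = 65.6876 / 21.9494 = 2.99269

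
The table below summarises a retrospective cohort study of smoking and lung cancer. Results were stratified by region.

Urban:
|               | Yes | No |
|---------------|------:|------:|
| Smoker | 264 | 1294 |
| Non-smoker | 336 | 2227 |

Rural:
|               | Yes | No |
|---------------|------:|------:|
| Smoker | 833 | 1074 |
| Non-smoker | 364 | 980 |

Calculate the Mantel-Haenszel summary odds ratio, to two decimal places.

OR_MH = Σ(aᵢdᵢ/nᵢ) / Σ(bᵢcᵢ/nᵢ), where nᵢ is the stratum total.
Stratum 1 (Urban): n = 4121; a·d/n = 264·2227/4121 = 142.6663; b·c/n = 1294·336/4121 = 105.5045
Stratum 2 (Rural): n = 3251; a·d/n = 833·980/3251 = 251.1043; b·c/n = 1074·364/3251 = 120.2510
OR_MH = (142.6663 + 251.1043) / (105.5045 + 120.2510) = 393.7706 / 225.7555 = 1.74423

1.74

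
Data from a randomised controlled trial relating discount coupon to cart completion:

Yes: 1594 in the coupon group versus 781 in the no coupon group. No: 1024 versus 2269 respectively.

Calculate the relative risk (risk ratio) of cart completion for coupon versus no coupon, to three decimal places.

From the description: a = 1594, b = 1024, c = 781, d = 2269.
Risk in exposed = 1594/2618 = 0.60886; risk in unexposed = 781/3050 = 0.25607.
RR = 0.60886 / 0.25607 = 2.37776
The risk among the exposed is 2.38 times that among the unexposed.

2.378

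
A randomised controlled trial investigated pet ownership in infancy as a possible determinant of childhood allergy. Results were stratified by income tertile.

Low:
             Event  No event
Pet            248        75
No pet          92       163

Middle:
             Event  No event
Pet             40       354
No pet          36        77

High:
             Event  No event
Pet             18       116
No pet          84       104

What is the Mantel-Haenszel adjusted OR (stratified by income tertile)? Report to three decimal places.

OR_MH = Σ(aᵢdᵢ/nᵢ) / Σ(bᵢcᵢ/nᵢ), where nᵢ is the stratum total.
Stratum 1 (Low): n = 578; a·d/n = 248·163/578 = 69.9377; b·c/n = 75·92/578 = 11.9377
Stratum 2 (Middle): n = 507; a·d/n = 40·77/507 = 6.0750; b·c/n = 354·36/507 = 25.1361
Stratum 3 (High): n = 322; a·d/n = 18·104/322 = 5.8137; b·c/n = 116·84/322 = 30.2609
OR_MH = (69.9377 + 6.0750 + 5.8137) / (11.9377 + 25.1361 + 30.2609) = 81.8263 / 67.3347 = 1.21522

1.215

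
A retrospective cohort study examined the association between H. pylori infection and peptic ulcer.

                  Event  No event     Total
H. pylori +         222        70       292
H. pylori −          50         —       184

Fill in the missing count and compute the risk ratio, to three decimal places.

The missing cell is in the unexposed row: 184 − 50 = 134.
So a = 222, b = 70, c = 50, d = 134.
RR = [a/(a+b)] / [c/(c+d)] = (222/292) / (50/184) = 0.76027/0.27174 = 2.79781

2.798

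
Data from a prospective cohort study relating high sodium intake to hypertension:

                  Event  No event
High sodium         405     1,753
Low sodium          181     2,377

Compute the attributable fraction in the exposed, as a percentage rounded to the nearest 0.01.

62.30

Cells: a = 405, b = 1753, c = 181, d = 2377.
Risk in exposed = 405/2158 = 0.18767; risk in unexposed = 181/2558 = 0.07076.
RR = 0.18767/0.07076 = 2.65232
AR% = (RR − 1)/RR × 100 = (2.65232 − 1)/2.65232 × 100 = 62.2971%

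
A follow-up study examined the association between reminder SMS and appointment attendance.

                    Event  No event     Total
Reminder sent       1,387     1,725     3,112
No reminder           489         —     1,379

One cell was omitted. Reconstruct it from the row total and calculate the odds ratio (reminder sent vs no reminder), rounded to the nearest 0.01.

1.46

The missing cell is in the unexposed row: 1379 − 489 = 890.
So a = 1387, b = 1725, c = 489, d = 890.
OR = (a·d)/(b·c) = (1387 × 890) / (1725 × 489) = 1234430 / 843525 = 1.46342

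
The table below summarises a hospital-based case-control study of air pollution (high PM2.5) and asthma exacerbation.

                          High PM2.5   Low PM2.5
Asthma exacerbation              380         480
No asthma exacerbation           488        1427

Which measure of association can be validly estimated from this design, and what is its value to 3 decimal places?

2.315

Reading the table with exposure as columns: a = 380 (High PM2.5, case), b = 488 (High PM2.5, non-case), c = 480 (Low PM2.5, case), d = 1427.
This is a hospital-based case-control study: participants were sampled on outcome status, so risks in the source population cannot be estimated directly — relative risk is not valid here. The odds ratio is the appropriate measure.
OR = (a·d)/(b·c) = (380 × 1427) / (488 × 480) = 542260 / 234240 = 2.31498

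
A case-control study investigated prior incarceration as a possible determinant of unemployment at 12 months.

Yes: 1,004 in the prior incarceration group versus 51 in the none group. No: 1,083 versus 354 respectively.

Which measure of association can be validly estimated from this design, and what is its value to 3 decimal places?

6.435

From the description: a = 1004, b = 1083, c = 51, d = 354.
This is a case-control study: participants were sampled on outcome status, so risks in the source population cannot be estimated directly — relative risk is not valid here. The odds ratio is the appropriate measure.
OR = (a·d)/(b·c) = (1004 × 354) / (1083 × 51) = 355416 / 55233 = 6.43485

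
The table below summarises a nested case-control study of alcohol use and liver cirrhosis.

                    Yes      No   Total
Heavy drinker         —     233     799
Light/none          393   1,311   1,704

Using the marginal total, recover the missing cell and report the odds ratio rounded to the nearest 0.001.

8.103

The missing cell is in the exposed row: 799 − 233 = 566.
So a = 566, b = 233, c = 393, d = 1311.
OR = (a·d)/(b·c) = (566 × 1311) / (233 × 393) = 742026 / 91569 = 8.10346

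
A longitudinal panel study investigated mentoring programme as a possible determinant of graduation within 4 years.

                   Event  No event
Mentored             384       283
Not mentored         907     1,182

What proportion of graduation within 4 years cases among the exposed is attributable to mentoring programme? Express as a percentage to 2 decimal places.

24.58

Cells: a = 384, b = 283, c = 907, d = 1182.
Risk in exposed = 384/667 = 0.57571; risk in unexposed = 907/2089 = 0.43418.
RR = 0.57571/0.43418 = 1.32598
AR% = (RR − 1)/RR × 100 = (1.32598 − 1)/1.32598 × 100 = 24.5840%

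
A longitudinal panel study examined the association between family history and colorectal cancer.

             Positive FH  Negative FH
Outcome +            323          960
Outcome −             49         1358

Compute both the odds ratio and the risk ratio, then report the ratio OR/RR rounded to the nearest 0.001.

4.448

Reading the table with exposure as columns: a = 323 (Positive FH, case), b = 49 (Positive FH, non-case), c = 960 (Negative FH, case), d = 1358.
OR = (323·1358)/(49·960) = 438634/47040 = 9.32470
Risk in exposed = 323/372 = 0.86828; risk in unexposed = 960/2318 = 0.41415; RR = 2.09653
OR/RR = 9.32470 / 2.09653 = 4.44768
The outcome is not rare, so the OR lies further from 1 than the RR.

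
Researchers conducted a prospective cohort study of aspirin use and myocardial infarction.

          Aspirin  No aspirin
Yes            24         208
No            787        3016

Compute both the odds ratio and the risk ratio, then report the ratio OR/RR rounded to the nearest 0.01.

Reading the table with exposure as columns: a = 24 (Aspirin, case), b = 787 (Aspirin, non-case), c = 208 (No aspirin, case), d = 3016.
OR = (24·3016)/(787·208) = 72384/163696 = 0.44219
Risk in exposed = 24/811 = 0.02959; risk in unexposed = 208/3224 = 0.06452; RR = 0.45869
OR/RR = 0.44219 / 0.45869 = 0.96401
The outcome is rare in both groups, so OR ≈ RR (ratio near 1).

0.96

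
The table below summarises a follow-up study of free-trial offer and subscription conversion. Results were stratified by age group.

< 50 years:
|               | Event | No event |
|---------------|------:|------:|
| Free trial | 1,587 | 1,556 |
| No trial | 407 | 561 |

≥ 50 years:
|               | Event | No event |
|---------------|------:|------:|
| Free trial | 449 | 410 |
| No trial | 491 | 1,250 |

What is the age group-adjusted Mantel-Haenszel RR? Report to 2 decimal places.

RR_MH = Σ(aᵢ·n₀ᵢ/nᵢ) / Σ(cᵢ·n₁ᵢ/nᵢ), with n₁ᵢ = aᵢ+bᵢ (exposed), n₀ᵢ = cᵢ+dᵢ (unexposed), nᵢ = n₁ᵢ+n₀ᵢ.
Stratum 1 (< 50 years): n₁ = 3143, n₀ = 968, n = 4111; a·n₀/n = 1587·968/4111 = 373.6843; c·n₁/n = 407·3143/4111 = 311.1654
Stratum 2 (≥ 50 years): n₁ = 859, n₀ = 1741, n = 2600; a·n₀/n = 449·1741/2600 = 300.6573; c·n₁/n = 491·859/2600 = 162.2188
RR_MH = (373.6843 + 300.6573) / (311.1654 + 162.2188) = 674.3416 / 473.3843 = 1.42451

1.42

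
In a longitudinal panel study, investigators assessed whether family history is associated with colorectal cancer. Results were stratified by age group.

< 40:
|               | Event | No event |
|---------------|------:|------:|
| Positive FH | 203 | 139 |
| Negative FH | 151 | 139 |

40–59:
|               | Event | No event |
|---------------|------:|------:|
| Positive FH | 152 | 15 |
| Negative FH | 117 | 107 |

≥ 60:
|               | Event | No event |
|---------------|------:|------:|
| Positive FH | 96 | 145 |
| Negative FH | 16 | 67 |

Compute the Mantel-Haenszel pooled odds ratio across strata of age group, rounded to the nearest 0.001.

2.365

OR_MH = Σ(aᵢdᵢ/nᵢ) / Σ(bᵢcᵢ/nᵢ), where nᵢ is the stratum total.
Stratum 1 (< 40): n = 632; a·d/n = 203·139/632 = 44.6472; b·c/n = 139·151/632 = 33.2104
Stratum 2 (40–59): n = 391; a·d/n = 152·107/391 = 41.5959; b·c/n = 15·117/391 = 4.4885
Stratum 3 (≥ 60): n = 324; a·d/n = 96·67/324 = 19.8519; b·c/n = 145·16/324 = 7.1605
OR_MH = (44.6472 + 41.5959 + 19.8519) / (33.2104 + 4.4885 + 7.1605) = 106.0949 / 44.8594 = 2.36505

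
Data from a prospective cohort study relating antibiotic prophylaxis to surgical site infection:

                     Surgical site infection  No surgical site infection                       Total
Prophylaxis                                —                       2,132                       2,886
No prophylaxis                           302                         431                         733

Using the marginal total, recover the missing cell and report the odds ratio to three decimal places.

The missing cell is in the exposed row: 2886 − 2132 = 754.
So a = 754, b = 2132, c = 302, d = 431.
OR = (a·d)/(b·c) = (754 × 431) / (2132 × 302) = 324974 / 643864 = 0.50472

0.505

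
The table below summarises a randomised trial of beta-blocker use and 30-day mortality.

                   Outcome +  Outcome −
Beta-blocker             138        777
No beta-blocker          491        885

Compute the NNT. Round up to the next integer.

5

Risk in treated group = 138/915 = 0.15082; risk in control = 491/1376 = 0.35683.
Absolute risk reduction = 0.35683 − 0.15082 = 0.20601
NNT = 1 / ARR = 1 / 0.20601 = 4.854 → round up → 5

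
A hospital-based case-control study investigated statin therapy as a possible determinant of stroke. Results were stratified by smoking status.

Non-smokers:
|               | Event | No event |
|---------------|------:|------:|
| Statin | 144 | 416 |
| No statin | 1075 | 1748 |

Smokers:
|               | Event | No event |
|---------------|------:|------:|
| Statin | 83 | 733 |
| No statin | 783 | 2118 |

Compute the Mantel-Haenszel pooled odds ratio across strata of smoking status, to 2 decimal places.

OR_MH = Σ(aᵢdᵢ/nᵢ) / Σ(bᵢcᵢ/nᵢ), where nᵢ is the stratum total.
Stratum 1 (Non-smokers): n = 3383; a·d/n = 144·1748/3383 = 74.4050; b·c/n = 416·1075/3383 = 132.1904
Stratum 2 (Smokers): n = 3717; a·d/n = 83·2118/3717 = 47.2946; b·c/n = 733·783/3717 = 154.4092
OR_MH = (74.4050 + 47.2946) / (132.1904 + 154.4092) = 121.6996 / 286.5996 = 0.42463

0.42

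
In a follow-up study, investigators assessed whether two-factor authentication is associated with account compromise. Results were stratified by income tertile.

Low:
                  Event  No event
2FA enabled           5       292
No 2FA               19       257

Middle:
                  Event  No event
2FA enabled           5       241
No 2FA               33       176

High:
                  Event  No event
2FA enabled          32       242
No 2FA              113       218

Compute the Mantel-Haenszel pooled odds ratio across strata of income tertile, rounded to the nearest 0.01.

0.22

OR_MH = Σ(aᵢdᵢ/nᵢ) / Σ(bᵢcᵢ/nᵢ), where nᵢ is the stratum total.
Stratum 1 (Low): n = 573; a·d/n = 5·257/573 = 2.2426; b·c/n = 292·19/573 = 9.6824
Stratum 2 (Middle): n = 455; a·d/n = 5·176/455 = 1.9341; b·c/n = 241·33/455 = 17.4791
Stratum 3 (High): n = 605; a·d/n = 32·218/605 = 11.5306; b·c/n = 242·113/605 = 45.2000
OR_MH = (2.2426 + 1.9341 + 11.5306) / (9.6824 + 17.4791 + 45.2000) = 15.7072 / 72.3615 = 0.21707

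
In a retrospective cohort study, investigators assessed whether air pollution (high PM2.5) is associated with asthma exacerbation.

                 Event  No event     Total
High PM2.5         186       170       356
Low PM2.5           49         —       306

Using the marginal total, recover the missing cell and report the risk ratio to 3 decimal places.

The missing cell is in the unexposed row: 306 − 49 = 257.
So a = 186, b = 170, c = 49, d = 257.
RR = [a/(a+b)] / [c/(c+d)] = (186/356) / (49/306) = 0.52247/0.16013 = 3.26278

3.263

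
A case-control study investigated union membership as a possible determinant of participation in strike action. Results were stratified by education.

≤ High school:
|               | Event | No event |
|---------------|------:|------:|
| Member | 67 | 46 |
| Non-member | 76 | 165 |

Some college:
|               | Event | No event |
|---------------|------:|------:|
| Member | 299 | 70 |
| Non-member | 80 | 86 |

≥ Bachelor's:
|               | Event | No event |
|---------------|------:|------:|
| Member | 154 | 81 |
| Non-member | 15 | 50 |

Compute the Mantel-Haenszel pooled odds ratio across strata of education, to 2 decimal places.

4.30

OR_MH = Σ(aᵢdᵢ/nᵢ) / Σ(bᵢcᵢ/nᵢ), where nᵢ is the stratum total.
Stratum 1 (≤ High school): n = 354; a·d/n = 67·165/354 = 31.2288; b·c/n = 46·76/354 = 9.8757
Stratum 2 (Some college): n = 535; a·d/n = 299·86/535 = 48.0636; b·c/n = 70·80/535 = 10.4673
Stratum 3 (≥ Bachelor's): n = 300; a·d/n = 154·50/300 = 25.6667; b·c/n = 81·15/300 = 4.0500
OR_MH = (31.2288 + 48.0636 + 25.6667) / (9.8757 + 10.4673 + 4.0500) = 104.9590 / 24.3930 = 4.30283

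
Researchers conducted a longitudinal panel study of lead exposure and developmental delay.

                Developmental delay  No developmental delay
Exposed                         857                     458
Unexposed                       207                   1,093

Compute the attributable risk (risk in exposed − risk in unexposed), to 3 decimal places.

0.492

Cells: a = 857, b = 458, c = 207, d = 1093.
Risk in exposed = 857/1315 = 0.651711; risk in unexposed = 207/1300 = 0.159231.
Risk difference = 0.651711 − 0.159231 = 0.492480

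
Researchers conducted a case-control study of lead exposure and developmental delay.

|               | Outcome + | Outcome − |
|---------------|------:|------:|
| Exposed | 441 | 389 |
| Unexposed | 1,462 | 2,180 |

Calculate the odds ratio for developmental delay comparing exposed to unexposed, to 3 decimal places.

1.690

Cells: a = 441, b = 389, c = 1462, d = 2180.
OR = (a·d)/(b·c) = (441 × 2180) / (389 × 1462) = 961380 / 568718 = 1.69043
The odds of developmental delay are about 1.69 times as high in the exposed group.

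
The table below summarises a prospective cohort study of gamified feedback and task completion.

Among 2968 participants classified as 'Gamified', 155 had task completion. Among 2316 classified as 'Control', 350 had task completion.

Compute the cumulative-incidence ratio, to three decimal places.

0.346

From the description: a = 155, b = 2813, c = 350, d = 1966.
Risk in exposed = 155/2968 = 0.05222; risk in unexposed = 350/2316 = 0.15112.
RR = 0.05222 / 0.15112 = 0.34557
The risk is 65% lower among the exposed than among the unexposed.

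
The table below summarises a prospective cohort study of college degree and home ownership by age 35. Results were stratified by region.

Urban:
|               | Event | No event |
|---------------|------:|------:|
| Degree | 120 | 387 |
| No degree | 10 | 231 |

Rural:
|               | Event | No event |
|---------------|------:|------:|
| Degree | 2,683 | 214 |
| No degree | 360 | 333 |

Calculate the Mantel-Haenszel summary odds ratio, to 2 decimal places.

10.74

OR_MH = Σ(aᵢdᵢ/nᵢ) / Σ(bᵢcᵢ/nᵢ), where nᵢ is the stratum total.
Stratum 1 (Urban): n = 748; a·d/n = 120·231/748 = 37.0588; b·c/n = 387·10/748 = 5.1738
Stratum 2 (Rural): n = 3590; a·d/n = 2683·333/3590 = 248.8688; b·c/n = 214·360/3590 = 21.4596
OR_MH = (37.0588 + 248.8688) / (5.1738 + 21.4596) = 285.9276 / 26.6334 = 10.73568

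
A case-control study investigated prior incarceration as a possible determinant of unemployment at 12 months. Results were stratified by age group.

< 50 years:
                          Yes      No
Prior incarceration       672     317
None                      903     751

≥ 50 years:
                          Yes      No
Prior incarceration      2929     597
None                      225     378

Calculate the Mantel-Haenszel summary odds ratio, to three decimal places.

3.260

OR_MH = Σ(aᵢdᵢ/nᵢ) / Σ(bᵢcᵢ/nᵢ), where nᵢ is the stratum total.
Stratum 1 (< 50 years): n = 2643; a·d/n = 672·751/2643 = 190.9467; b·c/n = 317·903/2643 = 108.3053
Stratum 2 (≥ 50 years): n = 4129; a·d/n = 2929·378/4129 = 268.1429; b·c/n = 597·225/4129 = 32.5321
OR_MH = (190.9467 + 268.1429) / (108.3053 + 32.5321) = 459.0895 / 140.8374 = 3.25971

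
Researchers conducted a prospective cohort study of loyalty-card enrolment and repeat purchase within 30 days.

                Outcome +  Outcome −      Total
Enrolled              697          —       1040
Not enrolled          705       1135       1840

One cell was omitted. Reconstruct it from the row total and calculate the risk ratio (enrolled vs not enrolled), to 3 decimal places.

1.749

The missing cell is in the exposed row: 1040 − 697 = 343.
So a = 697, b = 343, c = 705, d = 1135.
RR = [a/(a+b)] / [c/(c+d)] = (697/1040) / (705/1840) = 0.67019/0.38315 = 1.74915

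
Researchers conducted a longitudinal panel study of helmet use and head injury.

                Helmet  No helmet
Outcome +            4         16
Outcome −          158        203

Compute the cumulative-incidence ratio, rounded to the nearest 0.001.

Reading the table with exposure as columns: a = 4 (Helmet, case), b = 158 (Helmet, non-case), c = 16 (No helmet, case), d = 203.
Risk in exposed = 4/162 = 0.02469; risk in unexposed = 16/219 = 0.07306.
RR = 0.02469 / 0.07306 = 0.33796
The risk is 66% lower among the exposed than among the unexposed.

0.338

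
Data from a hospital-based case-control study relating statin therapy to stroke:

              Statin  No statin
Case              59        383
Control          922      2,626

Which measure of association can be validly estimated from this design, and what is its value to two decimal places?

Reading the table with exposure as columns: a = 59 (Statin, case), b = 922 (Statin, non-case), c = 383 (No statin, case), d = 2626.
This is a hospital-based case-control study: participants were sampled on outcome status, so risks in the source population cannot be estimated directly — relative risk is not valid here. The odds ratio is the appropriate measure.
OR = (a·d)/(b·c) = (59 × 2626) / (922 × 383) = 154934 / 353126 = 0.43875

0.44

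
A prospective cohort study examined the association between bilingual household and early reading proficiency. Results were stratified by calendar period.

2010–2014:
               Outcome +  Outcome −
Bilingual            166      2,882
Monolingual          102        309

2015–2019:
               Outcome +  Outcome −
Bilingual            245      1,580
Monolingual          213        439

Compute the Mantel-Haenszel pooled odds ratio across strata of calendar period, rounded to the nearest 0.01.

0.26

OR_MH = Σ(aᵢdᵢ/nᵢ) / Σ(bᵢcᵢ/nᵢ), where nᵢ is the stratum total.
Stratum 1 (2010–2014): n = 3459; a·d/n = 166·309/3459 = 14.8291; b·c/n = 2882·102/3459 = 84.9853
Stratum 2 (2015–2019): n = 2477; a·d/n = 245·439/2477 = 43.4215; b·c/n = 1580·213/2477 = 135.8660
OR_MH = (14.8291 + 43.4215) / (84.9853 + 135.8660) = 58.2506 / 220.8512 = 0.26376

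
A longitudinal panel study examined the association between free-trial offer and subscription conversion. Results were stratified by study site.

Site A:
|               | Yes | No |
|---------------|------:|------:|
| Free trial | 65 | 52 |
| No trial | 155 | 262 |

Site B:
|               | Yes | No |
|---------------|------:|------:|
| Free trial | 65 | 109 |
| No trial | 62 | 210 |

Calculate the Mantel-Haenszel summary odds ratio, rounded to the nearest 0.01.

2.07

OR_MH = Σ(aᵢdᵢ/nᵢ) / Σ(bᵢcᵢ/nᵢ), where nᵢ is the stratum total.
Stratum 1 (Site A): n = 534; a·d/n = 65·262/534 = 31.8914; b·c/n = 52·155/534 = 15.0936
Stratum 2 (Site B): n = 446; a·d/n = 65·210/446 = 30.6054; b·c/n = 109·62/446 = 15.1525
OR_MH = (31.8914 + 30.6054) / (15.0936 + 15.1525) = 62.4968 / 30.2461 = 2.06628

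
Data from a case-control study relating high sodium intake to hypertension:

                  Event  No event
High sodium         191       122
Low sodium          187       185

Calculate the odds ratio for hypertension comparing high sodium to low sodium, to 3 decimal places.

Cells: a = 191, b = 122, c = 187, d = 185.
OR = (a·d)/(b·c) = (191 × 185) / (122 × 187) = 35335 / 22814 = 1.54883
The odds of hypertension are about 1.55 times as high in the high sodium group.

1.549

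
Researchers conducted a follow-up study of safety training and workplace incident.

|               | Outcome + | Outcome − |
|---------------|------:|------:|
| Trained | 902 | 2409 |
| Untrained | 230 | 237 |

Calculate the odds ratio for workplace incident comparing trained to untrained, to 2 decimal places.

Cells: a = 902, b = 2409, c = 230, d = 237.
OR = (a·d)/(b·c) = (902 × 237) / (2409 × 230) = 213774 / 554070 = 0.38582
Exposure is associated with lower odds of workplace incident (OR = 0.39 < 1).

0.39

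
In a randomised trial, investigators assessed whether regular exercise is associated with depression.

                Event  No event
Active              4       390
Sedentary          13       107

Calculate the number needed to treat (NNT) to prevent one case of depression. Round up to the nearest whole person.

11

Risk in treated group = 4/394 = 0.01015; risk in control = 13/120 = 0.10833.
Absolute risk reduction = 0.10833 − 0.01015 = 0.09818
NNT = 1 / ARR = 1 / 0.09818 = 10.185 → round up → 11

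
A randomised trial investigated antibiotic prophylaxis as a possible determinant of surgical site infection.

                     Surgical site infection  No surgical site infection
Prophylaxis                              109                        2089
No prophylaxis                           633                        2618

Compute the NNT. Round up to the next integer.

Risk in treated group = 109/2198 = 0.04959; risk in control = 633/3251 = 0.19471.
Absolute risk reduction = 0.19471 − 0.04959 = 0.14512
NNT = 1 / ARR = 1 / 0.14512 = 6.891 → round up → 7

7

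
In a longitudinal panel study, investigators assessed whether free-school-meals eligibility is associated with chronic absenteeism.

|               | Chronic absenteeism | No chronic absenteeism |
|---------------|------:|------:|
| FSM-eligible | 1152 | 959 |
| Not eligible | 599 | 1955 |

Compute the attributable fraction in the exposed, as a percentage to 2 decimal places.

57.02

Cells: a = 1152, b = 959, c = 599, d = 1955.
Risk in exposed = 1152/2111 = 0.54571; risk in unexposed = 599/2554 = 0.23453.
RR = 0.54571/0.23453 = 2.32680
AR% = (RR − 1)/RR × 100 = (2.32680 − 1)/2.32680 × 100 = 57.0224%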